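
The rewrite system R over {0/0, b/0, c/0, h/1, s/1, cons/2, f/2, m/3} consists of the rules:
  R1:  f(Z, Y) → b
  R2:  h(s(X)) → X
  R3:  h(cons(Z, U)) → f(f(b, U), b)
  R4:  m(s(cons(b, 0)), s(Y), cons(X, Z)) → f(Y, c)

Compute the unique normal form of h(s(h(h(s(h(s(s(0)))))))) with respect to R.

1. h(s(h(h(s(h(s(s(0))))))))  →  h(h(s(h(s(s(0))))))   [R2 at ε]
2. h(h(s(h(s(s(0))))))  →  h(h(s(s(0))))   [R2 at 1]
3. h(h(s(s(0))))  →  h(s(0))   [R2 at 1]
4. h(s(0))  →  0   [R2 at ε]

0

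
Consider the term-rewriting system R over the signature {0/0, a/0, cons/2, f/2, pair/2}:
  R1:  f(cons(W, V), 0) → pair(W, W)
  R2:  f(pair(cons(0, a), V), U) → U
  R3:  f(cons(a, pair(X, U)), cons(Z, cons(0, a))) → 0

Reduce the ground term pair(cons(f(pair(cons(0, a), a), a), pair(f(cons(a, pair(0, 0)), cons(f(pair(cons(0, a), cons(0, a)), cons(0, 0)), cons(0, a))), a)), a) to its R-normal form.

1. pair(cons(f(pair(cons(0, a), a), a), pair(f(cons(a, pair(0, 0)), cons(f(pair(cons(0, a), cons(0, a)), cons(0, 0)), cons(0, a))), a)), a)  →  pair(cons(a, pair(f(cons(a, pair(0, 0)), cons(f(pair(cons(0, a), cons(0, a)), cons(0, 0)), cons(0, a))), a)), a)   [R2 at 1.1]
2. pair(cons(a, pair(f(cons(a, pair(0, 0)), cons(f(pair(cons(0, a), cons(0, a)), cons(0, 0)), cons(0, a))), a)), a)  →  pair(cons(a, pair(0, a)), a)   [R3 at 1.2.1]

pair(cons(a, pair(0, a)), a)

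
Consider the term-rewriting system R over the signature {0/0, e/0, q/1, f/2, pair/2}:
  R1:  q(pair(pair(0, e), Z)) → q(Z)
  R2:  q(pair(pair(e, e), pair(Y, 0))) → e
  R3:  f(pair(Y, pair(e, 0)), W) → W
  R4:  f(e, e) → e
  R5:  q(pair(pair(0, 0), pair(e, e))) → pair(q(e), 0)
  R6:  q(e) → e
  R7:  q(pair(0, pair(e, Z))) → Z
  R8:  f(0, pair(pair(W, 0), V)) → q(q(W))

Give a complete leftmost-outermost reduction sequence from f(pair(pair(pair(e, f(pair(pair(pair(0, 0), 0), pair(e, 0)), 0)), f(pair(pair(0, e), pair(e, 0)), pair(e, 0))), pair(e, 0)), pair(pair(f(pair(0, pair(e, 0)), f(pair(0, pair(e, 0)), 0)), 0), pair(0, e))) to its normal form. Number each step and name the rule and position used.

pair(pair(0, 0), pair(0, e))

1. f(pair(pair(pair(e, f(pair(pair(pair(0, 0), 0), pair(e, 0)), 0)), f(pair(pair(0, e), pair(e, 0)), pair(e, 0))), pair(e, 0)), pair(pair(f(pair(0, pair(e, 0)), f(pair(0, pair(e, 0)), 0)), 0), pair(0, e)))  →  pair(pair(f(pair(0, pair(e, 0)), f(pair(0, pair(e, 0)), 0)), 0), pair(0, e))   [R3 at ε]
2. pair(pair(f(pair(0, pair(e, 0)), f(pair(0, pair(e, 0)), 0)), 0), pair(0, e))  →  pair(pair(f(pair(0, pair(e, 0)), 0), 0), pair(0, e))   [R3 at 1.1]
3. pair(pair(f(pair(0, pair(e, 0)), 0), 0), pair(0, e))  →  pair(pair(0, 0), pair(0, e))   [R3 at 1.1]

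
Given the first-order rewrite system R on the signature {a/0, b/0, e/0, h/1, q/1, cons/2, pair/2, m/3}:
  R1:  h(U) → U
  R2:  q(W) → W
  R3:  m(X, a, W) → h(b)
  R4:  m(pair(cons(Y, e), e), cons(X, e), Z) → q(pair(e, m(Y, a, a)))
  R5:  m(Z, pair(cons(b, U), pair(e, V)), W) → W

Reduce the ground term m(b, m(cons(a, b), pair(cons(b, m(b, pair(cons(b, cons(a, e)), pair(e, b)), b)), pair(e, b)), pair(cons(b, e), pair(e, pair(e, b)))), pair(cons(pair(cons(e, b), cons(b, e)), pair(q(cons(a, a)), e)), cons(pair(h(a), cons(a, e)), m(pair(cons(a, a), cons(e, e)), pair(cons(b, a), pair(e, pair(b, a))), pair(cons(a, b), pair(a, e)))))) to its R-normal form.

1. m(b, m(cons(a, b), pair(cons(b, m(b, pair(cons(b, cons(a, e)), pair(e, b)), b)), pair(e, b)), pair(cons(b, e), pair(e, pair(e, b)))), pair(cons(pair(cons(e, b), cons(b, e)), pair(q(cons(a, a)), e)), cons(pair(h(a), cons(a, e)), m(pair(cons(a, a), cons(e, e)), pair(cons(b, a), pair(e, pair(b, a))), pair(cons(a, b), pair(a, e))))))  →  m(b, pair(cons(b, e), pair(e, pair(e, b))), pair(cons(pair(cons(e, b), cons(b, e)), pair(q(cons(a, a)), e)), cons(pair(h(a), cons(a, e)), m(pair(cons(a, a), cons(e, e)), pair(cons(b, a), pair(e, pair(b, a))), pair(cons(a, b), pair(a, e))))))   [R5 at 2]
2. m(b, pair(cons(b, e), pair(e, pair(e, b))), pair(cons(pair(cons(e, b), cons(b, e)), pair(q(cons(a, a)), e)), cons(pair(h(a), cons(a, e)), m(pair(cons(a, a), cons(e, e)), pair(cons(b, a), pair(e, pair(b, a))), pair(cons(a, b), pair(a, e))))))  →  pair(cons(pair(cons(e, b), cons(b, e)), pair(q(cons(a, a)), e)), cons(pair(h(a), cons(a, e)), m(pair(cons(a, a), cons(e, e)), pair(cons(b, a), pair(e, pair(b, a))), pair(cons(a, b), pair(a, e)))))   [R5 at ε]
3. pair(cons(pair(cons(e, b), cons(b, e)), pair(q(cons(a, a)), e)), cons(pair(h(a), cons(a, e)), m(pair(cons(a, a), cons(e, e)), pair(cons(b, a), pair(e, pair(b, a))), pair(cons(a, b), pair(a, e)))))  →  pair(cons(pair(cons(e, b), cons(b, e)), pair(cons(a, a), e)), cons(pair(h(a), cons(a, e)), m(pair(cons(a, a), cons(e, e)), pair(cons(b, a), pair(e, pair(b, a))), pair(cons(a, b), pair(a, e)))))   [R2 at 1.2.1]
4. pair(cons(pair(cons(e, b), cons(b, e)), pair(cons(a, a), e)), cons(pair(h(a), cons(a, e)), m(pair(cons(a, a), cons(e, e)), pair(cons(b, a), pair(e, pair(b, a))), pair(cons(a, b), pair(a, e)))))  →  pair(cons(pair(cons(e, b), cons(b, e)), pair(cons(a, a), e)), cons(pair(a, cons(a, e)), m(pair(cons(a, a), cons(e, e)), pair(cons(b, a), pair(e, pair(b, a))), pair(cons(a, b), pair(a, e)))))   [R1 at 2.1.1]
5. pair(cons(pair(cons(e, b), cons(b, e)), pair(cons(a, a), e)), cons(pair(a, cons(a, e)), m(pair(cons(a, a), cons(e, e)), pair(cons(b, a), pair(e, pair(b, a))), pair(cons(a, b), pair(a, e)))))  →  pair(cons(pair(cons(e, b), cons(b, e)), pair(cons(a, a), e)), cons(pair(a, cons(a, e)), pair(cons(a, b), pair(a, e))))   [R5 at 2.2]

pair(cons(pair(cons(e, b), cons(b, e)), pair(cons(a, a), e)), cons(pair(a, cons(a, e)), pair(cons(a, b), pair(a, e))))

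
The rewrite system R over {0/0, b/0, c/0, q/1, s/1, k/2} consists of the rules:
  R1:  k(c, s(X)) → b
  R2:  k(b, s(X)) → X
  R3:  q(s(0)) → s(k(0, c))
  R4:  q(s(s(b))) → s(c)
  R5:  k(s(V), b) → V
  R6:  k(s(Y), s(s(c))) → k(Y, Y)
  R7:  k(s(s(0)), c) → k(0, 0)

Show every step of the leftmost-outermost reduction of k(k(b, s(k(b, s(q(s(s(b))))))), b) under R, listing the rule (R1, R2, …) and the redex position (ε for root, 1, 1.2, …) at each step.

c

1. k(k(b, s(k(b, s(q(s(s(b))))))), b)  →  k(k(b, s(q(s(s(b))))), b)   [R2 at 1]
2. k(k(b, s(q(s(s(b))))), b)  →  k(q(s(s(b))), b)   [R2 at 1]
3. k(q(s(s(b))), b)  →  k(s(c), b)   [R4 at 1]
4. k(s(c), b)  →  c   [R5 at ε]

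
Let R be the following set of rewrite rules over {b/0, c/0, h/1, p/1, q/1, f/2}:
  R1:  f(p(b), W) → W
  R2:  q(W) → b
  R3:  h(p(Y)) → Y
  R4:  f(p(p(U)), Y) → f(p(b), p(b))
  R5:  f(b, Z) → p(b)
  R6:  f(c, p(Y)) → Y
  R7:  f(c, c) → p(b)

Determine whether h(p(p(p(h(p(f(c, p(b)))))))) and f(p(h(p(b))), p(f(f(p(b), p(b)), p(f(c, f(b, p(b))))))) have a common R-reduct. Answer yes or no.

yes — NF(t₁) = p(p(b)), NF(t₂) = p(p(b))

Reduce t₁ = h(p(p(p(h(p(f(c, p(b)))))))):
1. h(p(p(p(h(p(f(c, p(b))))))))  →  p(p(h(p(f(c, p(b))))))   [R3 at ε]
2. p(p(h(p(f(c, p(b))))))  →  p(p(f(c, p(b))))   [R3 at 1.1]
3. p(p(f(c, p(b))))  →  p(p(b))   [R6 at 1.1]

Reduce t₂ = f(p(h(p(b))), p(f(f(p(b), p(b)), p(f(c, f(b, p(b))))))):
1. f(p(h(p(b))), p(f(f(p(b), p(b)), p(f(c, f(b, p(b)))))))  →  f(p(b), p(f(f(p(b), p(b)), p(f(c, f(b, p(b)))))))   [R3 at 1.1]
2. f(p(b), p(f(f(p(b), p(b)), p(f(c, f(b, p(b)))))))  →  p(f(f(p(b), p(b)), p(f(c, f(b, p(b))))))   [R1 at ε]
3. p(f(f(p(b), p(b)), p(f(c, f(b, p(b))))))  →  p(f(p(b), p(f(c, f(b, p(b))))))   [R1 at 1.1]
4. p(f(p(b), p(f(c, f(b, p(b))))))  →  p(p(f(c, f(b, p(b)))))   [R1 at 1]
5. p(p(f(c, f(b, p(b)))))  →  p(p(f(c, p(b))))   [R5 at 1.1.2]
6. p(p(f(c, p(b))))  →  p(p(b))   [R6 at 1.1]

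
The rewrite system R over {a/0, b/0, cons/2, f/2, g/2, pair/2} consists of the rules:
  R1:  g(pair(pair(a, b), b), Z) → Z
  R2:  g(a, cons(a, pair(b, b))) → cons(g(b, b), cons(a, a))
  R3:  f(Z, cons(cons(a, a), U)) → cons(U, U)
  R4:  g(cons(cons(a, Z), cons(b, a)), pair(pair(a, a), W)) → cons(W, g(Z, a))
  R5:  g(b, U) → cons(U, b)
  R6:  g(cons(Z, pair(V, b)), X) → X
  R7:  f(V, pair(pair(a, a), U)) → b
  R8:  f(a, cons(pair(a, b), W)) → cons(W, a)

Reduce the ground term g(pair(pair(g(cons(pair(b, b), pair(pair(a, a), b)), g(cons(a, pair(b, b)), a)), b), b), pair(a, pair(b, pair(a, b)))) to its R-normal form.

pair(a, pair(b, pair(a, b)))

1. g(pair(pair(g(cons(pair(b, b), pair(pair(a, a), b)), g(cons(a, pair(b, b)), a)), b), b), pair(a, pair(b, pair(a, b))))  →  g(pair(pair(g(cons(a, pair(b, b)), a), b), b), pair(a, pair(b, pair(a, b))))   [R6 at 1.1.1]
2. g(pair(pair(g(cons(a, pair(b, b)), a), b), b), pair(a, pair(b, pair(a, b))))  →  g(pair(pair(a, b), b), pair(a, pair(b, pair(a, b))))   [R6 at 1.1.1]
3. g(pair(pair(a, b), b), pair(a, pair(b, pair(a, b))))  →  pair(a, pair(b, pair(a, b)))   [R1 at ε]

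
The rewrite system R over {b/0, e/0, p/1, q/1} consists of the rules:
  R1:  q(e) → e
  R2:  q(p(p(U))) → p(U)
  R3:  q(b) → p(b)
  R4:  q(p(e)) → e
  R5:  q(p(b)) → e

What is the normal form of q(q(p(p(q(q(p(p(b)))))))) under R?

1. q(q(p(p(q(q(p(p(b))))))))  →  q(p(q(q(p(p(b))))))   [R2 at 1]
2. q(p(q(q(p(p(b))))))  →  q(p(q(p(b))))   [R2 at 1.1.1]
3. q(p(q(p(b))))  →  q(p(e))   [R5 at 1.1]
4. q(p(e))  →  e   [R4 at ε]

e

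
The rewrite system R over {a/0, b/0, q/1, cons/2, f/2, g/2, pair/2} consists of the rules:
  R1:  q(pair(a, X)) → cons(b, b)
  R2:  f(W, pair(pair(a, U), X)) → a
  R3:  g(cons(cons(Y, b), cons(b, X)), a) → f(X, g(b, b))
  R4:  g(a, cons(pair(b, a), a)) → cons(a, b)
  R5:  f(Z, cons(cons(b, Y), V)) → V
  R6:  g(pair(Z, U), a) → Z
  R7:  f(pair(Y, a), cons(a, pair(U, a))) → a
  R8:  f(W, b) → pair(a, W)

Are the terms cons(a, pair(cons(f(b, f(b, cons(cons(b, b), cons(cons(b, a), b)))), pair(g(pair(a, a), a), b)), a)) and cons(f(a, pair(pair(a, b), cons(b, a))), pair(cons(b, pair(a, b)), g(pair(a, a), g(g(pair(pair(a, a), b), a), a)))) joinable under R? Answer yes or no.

Reduce t₁ = cons(a, pair(cons(f(b, f(b, cons(cons(b, b), cons(cons(b, a), b)))), pair(g(pair(a, a), a), b)), a)):
1. cons(a, pair(cons(f(b, f(b, cons(cons(b, b), cons(cons(b, a), b)))), pair(g(pair(a, a), a), b)), a))  →  cons(a, pair(cons(f(b, cons(cons(b, a), b)), pair(g(pair(a, a), a), b)), a))   [R5 at 2.1.1.2]
2. cons(a, pair(cons(f(b, cons(cons(b, a), b)), pair(g(pair(a, a), a), b)), a))  →  cons(a, pair(cons(b, pair(g(pair(a, a), a), b)), a))   [R5 at 2.1.1]
3. cons(a, pair(cons(b, pair(g(pair(a, a), a), b)), a))  →  cons(a, pair(cons(b, pair(a, b)), a))   [R6 at 2.1.2.1]

Reduce t₂ = cons(f(a, pair(pair(a, b), cons(b, a))), pair(cons(b, pair(a, b)), g(pair(a, a), g(g(pair(pair(a, a), b), a), a)))):
1. cons(f(a, pair(pair(a, b), cons(b, a))), pair(cons(b, pair(a, b)), g(pair(a, a), g(g(pair(pair(a, a), b), a), a))))  →  cons(a, pair(cons(b, pair(a, b)), g(pair(a, a), g(g(pair(pair(a, a), b), a), a))))   [R2 at 1]
2. cons(a, pair(cons(b, pair(a, b)), g(pair(a, a), g(g(pair(pair(a, a), b), a), a))))  →  cons(a, pair(cons(b, pair(a, b)), g(pair(a, a), g(pair(a, a), a))))   [R6 at 2.2.2.1]
3. cons(a, pair(cons(b, pair(a, b)), g(pair(a, a), g(pair(a, a), a))))  →  cons(a, pair(cons(b, pair(a, b)), g(pair(a, a), a)))   [R6 at 2.2.2]
4. cons(a, pair(cons(b, pair(a, b)), g(pair(a, a), a)))  →  cons(a, pair(cons(b, pair(a, b)), a))   [R6 at 2.2]

yes — NF(t₁) = cons(a, pair(cons(b, pair(a, b)), a)), NF(t₂) = cons(a, pair(cons(b, pair(a, b)), a))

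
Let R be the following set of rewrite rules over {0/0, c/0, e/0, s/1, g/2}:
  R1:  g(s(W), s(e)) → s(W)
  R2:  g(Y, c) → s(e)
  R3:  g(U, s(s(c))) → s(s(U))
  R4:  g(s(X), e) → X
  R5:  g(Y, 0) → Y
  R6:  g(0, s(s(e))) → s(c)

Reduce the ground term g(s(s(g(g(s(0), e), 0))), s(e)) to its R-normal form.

1. g(s(s(g(g(s(0), e), 0))), s(e))  →  s(s(g(g(s(0), e), 0)))   [R1 at ε]
2. s(s(g(g(s(0), e), 0)))  →  s(s(g(s(0), e)))   [R5 at 1.1]
3. s(s(g(s(0), e)))  →  s(s(0))   [R4 at 1.1]

s(s(0))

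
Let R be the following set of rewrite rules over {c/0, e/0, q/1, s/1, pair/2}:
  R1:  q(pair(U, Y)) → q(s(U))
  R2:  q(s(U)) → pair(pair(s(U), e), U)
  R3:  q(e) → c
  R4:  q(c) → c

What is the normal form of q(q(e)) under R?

c

1. q(q(e))  →  q(c)   [R3 at 1]
2. q(c)  →  c   [R4 at ε]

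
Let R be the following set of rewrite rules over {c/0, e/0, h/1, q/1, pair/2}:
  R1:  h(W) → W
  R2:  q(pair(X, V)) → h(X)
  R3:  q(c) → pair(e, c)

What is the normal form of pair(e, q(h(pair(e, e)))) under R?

pair(e, e)

1. pair(e, q(h(pair(e, e))))  →  pair(e, q(pair(e, e)))   [R1 at 2.1]
2. pair(e, q(pair(e, e)))  →  pair(e, h(e))   [R2 at 2]
3. pair(e, h(e))  →  pair(e, e)   [R1 at 2]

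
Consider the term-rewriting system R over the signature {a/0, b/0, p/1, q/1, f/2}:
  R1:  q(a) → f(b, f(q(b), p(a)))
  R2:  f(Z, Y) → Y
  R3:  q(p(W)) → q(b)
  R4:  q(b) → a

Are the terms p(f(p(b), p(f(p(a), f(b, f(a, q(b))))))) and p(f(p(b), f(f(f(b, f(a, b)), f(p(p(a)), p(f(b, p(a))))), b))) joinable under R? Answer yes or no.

Reduce t₁ = p(f(p(b), p(f(p(a), f(b, f(a, q(b))))))):
1. p(f(p(b), p(f(p(a), f(b, f(a, q(b)))))))  →  p(p(f(p(a), f(b, f(a, q(b))))))   [R2 at 1]
2. p(p(f(p(a), f(b, f(a, q(b))))))  →  p(p(f(b, f(a, q(b)))))   [R2 at 1.1]
3. p(p(f(b, f(a, q(b)))))  →  p(p(f(a, q(b))))   [R2 at 1.1]
4. p(p(f(a, q(b))))  →  p(p(q(b)))   [R2 at 1.1]
5. p(p(q(b)))  →  p(p(a))   [R4 at 1.1]

Reduce t₂ = p(f(p(b), f(f(f(b, f(a, b)), f(p(p(a)), p(f(b, p(a))))), b))):
1. p(f(p(b), f(f(f(b, f(a, b)), f(p(p(a)), p(f(b, p(a))))), b)))  →  p(f(f(f(b, f(a, b)), f(p(p(a)), p(f(b, p(a))))), b))   [R2 at 1]
2. p(f(f(f(b, f(a, b)), f(p(p(a)), p(f(b, p(a))))), b))  →  p(b)   [R2 at 1]

no — NF(t₁) = p(p(a)), NF(t₂) = p(b)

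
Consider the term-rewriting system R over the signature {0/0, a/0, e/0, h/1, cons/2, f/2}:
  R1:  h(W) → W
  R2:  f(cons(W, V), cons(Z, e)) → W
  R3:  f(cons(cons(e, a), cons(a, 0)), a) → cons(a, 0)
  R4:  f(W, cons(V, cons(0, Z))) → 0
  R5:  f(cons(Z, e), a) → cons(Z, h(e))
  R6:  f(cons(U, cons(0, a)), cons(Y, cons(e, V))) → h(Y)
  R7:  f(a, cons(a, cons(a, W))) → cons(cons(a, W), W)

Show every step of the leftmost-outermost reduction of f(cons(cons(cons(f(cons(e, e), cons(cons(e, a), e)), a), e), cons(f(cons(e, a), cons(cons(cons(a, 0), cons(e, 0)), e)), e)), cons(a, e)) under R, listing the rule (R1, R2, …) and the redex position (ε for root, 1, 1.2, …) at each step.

1. f(cons(cons(cons(f(cons(e, e), cons(cons(e, a), e)), a), e), cons(f(cons(e, a), cons(cons(cons(a, 0), cons(e, 0)), e)), e)), cons(a, e))  →  cons(cons(f(cons(e, e), cons(cons(e, a), e)), a), e)   [R2 at ε]
2. cons(cons(f(cons(e, e), cons(cons(e, a), e)), a), e)  →  cons(cons(e, a), e)   [R2 at 1.1]

cons(cons(e, a), e)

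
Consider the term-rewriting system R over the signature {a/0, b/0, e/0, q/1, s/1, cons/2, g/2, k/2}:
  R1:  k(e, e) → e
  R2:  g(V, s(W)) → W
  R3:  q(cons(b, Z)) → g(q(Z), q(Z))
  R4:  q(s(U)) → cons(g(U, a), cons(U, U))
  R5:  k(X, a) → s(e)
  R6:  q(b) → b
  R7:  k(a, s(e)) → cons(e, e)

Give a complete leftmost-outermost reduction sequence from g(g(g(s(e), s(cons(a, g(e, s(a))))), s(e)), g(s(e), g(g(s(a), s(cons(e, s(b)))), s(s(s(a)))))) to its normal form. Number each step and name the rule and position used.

a

1. g(g(g(s(e), s(cons(a, g(e, s(a))))), s(e)), g(s(e), g(g(s(a), s(cons(e, s(b)))), s(s(s(a))))))  →  g(e, g(s(e), g(g(s(a), s(cons(e, s(b)))), s(s(s(a))))))   [R2 at 1]
2. g(e, g(s(e), g(g(s(a), s(cons(e, s(b)))), s(s(s(a))))))  →  g(e, g(s(e), s(s(a))))   [R2 at 2.2]
3. g(e, g(s(e), s(s(a))))  →  g(e, s(a))   [R2 at 2]
4. g(e, s(a))  →  a   [R2 at ε]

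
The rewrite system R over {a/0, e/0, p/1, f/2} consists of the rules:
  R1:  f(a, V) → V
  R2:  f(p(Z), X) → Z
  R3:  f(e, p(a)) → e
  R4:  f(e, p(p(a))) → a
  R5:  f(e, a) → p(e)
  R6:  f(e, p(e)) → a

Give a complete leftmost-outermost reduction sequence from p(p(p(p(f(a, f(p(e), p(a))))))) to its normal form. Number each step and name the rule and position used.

1. p(p(p(p(f(a, f(p(e), p(a)))))))  →  p(p(p(p(f(p(e), p(a))))))   [R1 at 1.1.1.1]
2. p(p(p(p(f(p(e), p(a))))))  →  p(p(p(p(e))))   [R2 at 1.1.1.1]

p(p(p(p(e))))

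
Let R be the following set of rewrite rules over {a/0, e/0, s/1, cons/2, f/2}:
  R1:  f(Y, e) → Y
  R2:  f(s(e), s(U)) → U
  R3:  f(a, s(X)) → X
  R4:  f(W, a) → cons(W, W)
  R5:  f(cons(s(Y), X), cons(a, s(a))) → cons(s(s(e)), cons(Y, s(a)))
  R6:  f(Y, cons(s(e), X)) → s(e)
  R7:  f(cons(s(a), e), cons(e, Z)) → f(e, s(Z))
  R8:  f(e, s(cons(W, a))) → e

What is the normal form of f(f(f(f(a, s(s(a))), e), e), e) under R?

1. f(f(f(f(a, s(s(a))), e), e), e)  →  f(f(f(a, s(s(a))), e), e)   [R1 at ε]
2. f(f(f(a, s(s(a))), e), e)  →  f(f(a, s(s(a))), e)   [R1 at ε]
3. f(f(a, s(s(a))), e)  →  f(a, s(s(a)))   [R1 at ε]
4. f(a, s(s(a)))  →  s(a)   [R3 at ε]

s(a)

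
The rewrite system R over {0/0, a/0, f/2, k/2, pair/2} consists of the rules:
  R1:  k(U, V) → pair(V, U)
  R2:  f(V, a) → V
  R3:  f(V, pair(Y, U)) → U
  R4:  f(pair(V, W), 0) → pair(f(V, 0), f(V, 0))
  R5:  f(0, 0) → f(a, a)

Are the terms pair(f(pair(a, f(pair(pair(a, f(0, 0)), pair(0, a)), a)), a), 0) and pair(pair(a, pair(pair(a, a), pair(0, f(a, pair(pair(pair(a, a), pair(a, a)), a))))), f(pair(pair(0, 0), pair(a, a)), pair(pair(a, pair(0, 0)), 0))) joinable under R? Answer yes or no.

Reduce t₁ = pair(f(pair(a, f(pair(pair(a, f(0, 0)), pair(0, a)), a)), a), 0):
1. pair(f(pair(a, f(pair(pair(a, f(0, 0)), pair(0, a)), a)), a), 0)  →  pair(pair(a, f(pair(pair(a, f(0, 0)), pair(0, a)), a)), 0)   [R2 at 1]
2. pair(pair(a, f(pair(pair(a, f(0, 0)), pair(0, a)), a)), 0)  →  pair(pair(a, pair(pair(a, f(0, 0)), pair(0, a))), 0)   [R2 at 1.2]
3. pair(pair(a, pair(pair(a, f(0, 0)), pair(0, a))), 0)  →  pair(pair(a, pair(pair(a, f(a, a)), pair(0, a))), 0)   [R5 at 1.2.1.2]
4. pair(pair(a, pair(pair(a, f(a, a)), pair(0, a))), 0)  →  pair(pair(a, pair(pair(a, a), pair(0, a))), 0)   [R2 at 1.2.1.2]

Reduce t₂ = pair(pair(a, pair(pair(a, a), pair(0, f(a, pair(pair(pair(a, a), pair(a, a)), a))))), f(pair(pair(0, 0), pair(a, a)), pair(pair(a, pair(0, 0)), 0))):
1. pair(pair(a, pair(pair(a, a), pair(0, f(a, pair(pair(pair(a, a), pair(a, a)), a))))), f(pair(pair(0, 0), pair(a, a)), pair(pair(a, pair(0, 0)), 0)))  →  pair(pair(a, pair(pair(a, a), pair(0, a))), f(pair(pair(0, 0), pair(a, a)), pair(pair(a, pair(0, 0)), 0)))   [R3 at 1.2.2.2]
2. pair(pair(a, pair(pair(a, a), pair(0, a))), f(pair(pair(0, 0), pair(a, a)), pair(pair(a, pair(0, 0)), 0)))  →  pair(pair(a, pair(pair(a, a), pair(0, a))), 0)   [R3 at 2]

yes — NF(t₁) = pair(pair(a, pair(pair(a, a), pair(0, a))), 0), NF(t₂) = pair(pair(a, pair(pair(a, a), pair(0, a))), 0)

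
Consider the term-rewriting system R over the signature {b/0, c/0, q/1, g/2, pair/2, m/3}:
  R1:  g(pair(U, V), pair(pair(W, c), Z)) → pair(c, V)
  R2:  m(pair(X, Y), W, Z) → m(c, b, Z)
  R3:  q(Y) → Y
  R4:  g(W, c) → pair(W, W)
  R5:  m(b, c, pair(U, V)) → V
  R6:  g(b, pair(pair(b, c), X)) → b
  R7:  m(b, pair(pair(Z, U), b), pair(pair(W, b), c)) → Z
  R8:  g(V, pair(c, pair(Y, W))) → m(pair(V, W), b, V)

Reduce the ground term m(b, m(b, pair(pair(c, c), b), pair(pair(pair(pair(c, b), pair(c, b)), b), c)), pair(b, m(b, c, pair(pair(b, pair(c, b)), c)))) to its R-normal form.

c

1. m(b, m(b, pair(pair(c, c), b), pair(pair(pair(pair(c, b), pair(c, b)), b), c)), pair(b, m(b, c, pair(pair(b, pair(c, b)), c))))  →  m(b, c, pair(b, m(b, c, pair(pair(b, pair(c, b)), c))))   [R7 at 2]
2. m(b, c, pair(b, m(b, c, pair(pair(b, pair(c, b)), c))))  →  m(b, c, pair(pair(b, pair(c, b)), c))   [R5 at ε]
3. m(b, c, pair(pair(b, pair(c, b)), c))  →  c   [R5 at ε]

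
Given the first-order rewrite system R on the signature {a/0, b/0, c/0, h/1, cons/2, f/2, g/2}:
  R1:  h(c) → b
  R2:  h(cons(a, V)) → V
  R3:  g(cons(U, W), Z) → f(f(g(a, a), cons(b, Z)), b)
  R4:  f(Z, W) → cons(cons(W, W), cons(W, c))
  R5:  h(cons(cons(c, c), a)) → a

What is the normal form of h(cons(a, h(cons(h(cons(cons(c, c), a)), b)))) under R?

1. h(cons(a, h(cons(h(cons(cons(c, c), a)), b))))  →  h(cons(h(cons(cons(c, c), a)), b))   [R2 at ε]
2. h(cons(h(cons(cons(c, c), a)), b))  →  h(cons(a, b))   [R5 at 1.1]
3. h(cons(a, b))  →  b   [R2 at ε]

b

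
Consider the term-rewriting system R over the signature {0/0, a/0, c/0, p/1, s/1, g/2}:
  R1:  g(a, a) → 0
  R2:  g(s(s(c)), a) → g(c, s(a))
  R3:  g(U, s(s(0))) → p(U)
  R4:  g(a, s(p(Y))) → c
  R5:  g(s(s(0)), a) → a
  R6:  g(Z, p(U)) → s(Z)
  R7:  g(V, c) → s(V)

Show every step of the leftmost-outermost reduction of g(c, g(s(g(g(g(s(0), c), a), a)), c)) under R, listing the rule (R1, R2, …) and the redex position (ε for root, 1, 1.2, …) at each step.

1. g(c, g(s(g(g(g(s(0), c), a), a)), c))  →  g(c, s(s(g(g(g(s(0), c), a), a))))   [R7 at 2]
2. g(c, s(s(g(g(g(s(0), c), a), a))))  →  g(c, s(s(g(g(s(s(0)), a), a))))   [R7 at 2.1.1.1.1]
3. g(c, s(s(g(g(s(s(0)), a), a))))  →  g(c, s(s(g(a, a))))   [R5 at 2.1.1.1]
4. g(c, s(s(g(a, a))))  →  g(c, s(s(0)))   [R1 at 2.1.1]
5. g(c, s(s(0)))  →  p(c)   [R3 at ε]

p(c)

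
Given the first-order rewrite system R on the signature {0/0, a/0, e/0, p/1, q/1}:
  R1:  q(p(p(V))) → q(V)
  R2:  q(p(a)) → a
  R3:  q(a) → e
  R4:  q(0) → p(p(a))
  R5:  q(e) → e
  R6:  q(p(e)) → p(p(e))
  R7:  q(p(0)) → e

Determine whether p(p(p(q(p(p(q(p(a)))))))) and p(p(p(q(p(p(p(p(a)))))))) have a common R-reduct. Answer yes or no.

Reduce t₁ = p(p(p(q(p(p(q(p(a)))))))):
1. p(p(p(q(p(p(q(p(a))))))))  →  p(p(p(q(q(p(a))))))   [R1 at 1.1.1]
2. p(p(p(q(q(p(a))))))  →  p(p(p(q(a))))   [R2 at 1.1.1.1]
3. p(p(p(q(a))))  →  p(p(p(e)))   [R3 at 1.1.1]

Reduce t₂ = p(p(p(q(p(p(p(p(a)))))))):
1. p(p(p(q(p(p(p(p(a))))))))  →  p(p(p(q(p(p(a))))))   [R1 at 1.1.1]
2. p(p(p(q(p(p(a))))))  →  p(p(p(q(a))))   [R1 at 1.1.1]
3. p(p(p(q(a))))  →  p(p(p(e)))   [R3 at 1.1.1]

yes — NF(t₁) = p(p(p(e))), NF(t₂) = p(p(p(e)))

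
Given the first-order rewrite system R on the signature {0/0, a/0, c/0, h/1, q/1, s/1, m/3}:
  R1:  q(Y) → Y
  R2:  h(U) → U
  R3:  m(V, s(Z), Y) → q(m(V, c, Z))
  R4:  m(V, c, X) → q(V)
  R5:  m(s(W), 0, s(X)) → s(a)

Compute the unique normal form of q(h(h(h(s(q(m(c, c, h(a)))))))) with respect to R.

1. q(h(h(h(s(q(m(c, c, h(a))))))))  →  h(h(h(s(q(m(c, c, h(a)))))))   [R1 at ε]
2. h(h(h(s(q(m(c, c, h(a)))))))  →  h(h(s(q(m(c, c, h(a))))))   [R2 at ε]
3. h(h(s(q(m(c, c, h(a))))))  →  h(s(q(m(c, c, h(a)))))   [R2 at ε]
4. h(s(q(m(c, c, h(a)))))  →  s(q(m(c, c, h(a))))   [R2 at ε]
5. s(q(m(c, c, h(a))))  →  s(m(c, c, h(a)))   [R1 at 1]
6. s(m(c, c, h(a)))  →  s(q(c))   [R4 at 1]
7. s(q(c))  →  s(c)   [R1 at 1]

s(c)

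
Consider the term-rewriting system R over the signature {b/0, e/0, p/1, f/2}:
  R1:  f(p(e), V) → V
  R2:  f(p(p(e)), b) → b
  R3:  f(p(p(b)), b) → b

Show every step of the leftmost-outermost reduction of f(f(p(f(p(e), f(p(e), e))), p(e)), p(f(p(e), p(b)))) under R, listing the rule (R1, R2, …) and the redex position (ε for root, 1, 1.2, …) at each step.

1. f(f(p(f(p(e), f(p(e), e))), p(e)), p(f(p(e), p(b))))  →  f(f(p(f(p(e), e)), p(e)), p(f(p(e), p(b))))   [R1 at 1.1.1]
2. f(f(p(f(p(e), e)), p(e)), p(f(p(e), p(b))))  →  f(f(p(e), p(e)), p(f(p(e), p(b))))   [R1 at 1.1.1]
3. f(f(p(e), p(e)), p(f(p(e), p(b))))  →  f(p(e), p(f(p(e), p(b))))   [R1 at 1]
4. f(p(e), p(f(p(e), p(b))))  →  p(f(p(e), p(b)))   [R1 at ε]
5. p(f(p(e), p(b)))  →  p(p(b))   [R1 at 1]

p(p(b))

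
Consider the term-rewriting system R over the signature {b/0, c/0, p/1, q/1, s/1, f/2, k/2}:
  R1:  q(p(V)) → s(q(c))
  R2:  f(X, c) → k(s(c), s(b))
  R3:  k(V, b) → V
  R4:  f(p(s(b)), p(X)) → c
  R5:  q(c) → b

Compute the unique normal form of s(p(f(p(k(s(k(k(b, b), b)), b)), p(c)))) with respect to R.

s(p(c))

1. s(p(f(p(k(s(k(k(b, b), b)), b)), p(c))))  →  s(p(f(p(s(k(k(b, b), b))), p(c))))   [R3 at 1.1.1.1]
2. s(p(f(p(s(k(k(b, b), b))), p(c))))  →  s(p(f(p(s(k(b, b))), p(c))))   [R3 at 1.1.1.1.1]
3. s(p(f(p(s(k(b, b))), p(c))))  →  s(p(f(p(s(b)), p(c))))   [R3 at 1.1.1.1.1]
4. s(p(f(p(s(b)), p(c))))  →  s(p(c))   [R4 at 1.1]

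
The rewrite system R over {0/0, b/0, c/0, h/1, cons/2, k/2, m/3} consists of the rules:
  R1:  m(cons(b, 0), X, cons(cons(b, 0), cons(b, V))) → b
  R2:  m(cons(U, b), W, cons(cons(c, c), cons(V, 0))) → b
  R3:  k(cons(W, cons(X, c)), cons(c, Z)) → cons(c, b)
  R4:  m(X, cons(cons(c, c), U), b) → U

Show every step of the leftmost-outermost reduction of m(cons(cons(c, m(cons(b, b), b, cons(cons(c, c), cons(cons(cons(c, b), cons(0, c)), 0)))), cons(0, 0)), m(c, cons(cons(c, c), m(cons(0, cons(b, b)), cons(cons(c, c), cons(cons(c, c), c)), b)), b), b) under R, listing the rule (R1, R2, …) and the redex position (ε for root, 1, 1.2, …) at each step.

1. m(cons(cons(c, m(cons(b, b), b, cons(cons(c, c), cons(cons(cons(c, b), cons(0, c)), 0)))), cons(0, 0)), m(c, cons(cons(c, c), m(cons(0, cons(b, b)), cons(cons(c, c), cons(cons(c, c), c)), b)), b), b)  →  m(cons(cons(c, b), cons(0, 0)), m(c, cons(cons(c, c), m(cons(0, cons(b, b)), cons(cons(c, c), cons(cons(c, c), c)), b)), b), b)   [R2 at 1.1.2]
2. m(cons(cons(c, b), cons(0, 0)), m(c, cons(cons(c, c), m(cons(0, cons(b, b)), cons(cons(c, c), cons(cons(c, c), c)), b)), b), b)  →  m(cons(cons(c, b), cons(0, 0)), m(cons(0, cons(b, b)), cons(cons(c, c), cons(cons(c, c), c)), b), b)   [R4 at 2]
3. m(cons(cons(c, b), cons(0, 0)), m(cons(0, cons(b, b)), cons(cons(c, c), cons(cons(c, c), c)), b), b)  →  m(cons(cons(c, b), cons(0, 0)), cons(cons(c, c), c), b)   [R4 at 2]
4. m(cons(cons(c, b), cons(0, 0)), cons(cons(c, c), c), b)  →  c   [R4 at ε]

c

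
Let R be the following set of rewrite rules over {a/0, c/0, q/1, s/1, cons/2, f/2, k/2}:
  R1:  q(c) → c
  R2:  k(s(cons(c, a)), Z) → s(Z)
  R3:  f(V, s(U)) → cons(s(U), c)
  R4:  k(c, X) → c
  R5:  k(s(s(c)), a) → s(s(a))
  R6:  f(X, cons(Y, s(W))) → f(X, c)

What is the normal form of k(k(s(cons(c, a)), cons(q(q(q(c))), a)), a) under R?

s(a)

1. k(k(s(cons(c, a)), cons(q(q(q(c))), a)), a)  →  k(s(cons(q(q(q(c))), a)), a)   [R2 at 1]
2. k(s(cons(q(q(q(c))), a)), a)  →  k(s(cons(q(q(c)), a)), a)   [R1 at 1.1.1.1.1]
3. k(s(cons(q(q(c)), a)), a)  →  k(s(cons(q(c), a)), a)   [R1 at 1.1.1.1]
4. k(s(cons(q(c), a)), a)  →  k(s(cons(c, a)), a)   [R1 at 1.1.1]
5. k(s(cons(c, a)), a)  →  s(a)   [R2 at ε]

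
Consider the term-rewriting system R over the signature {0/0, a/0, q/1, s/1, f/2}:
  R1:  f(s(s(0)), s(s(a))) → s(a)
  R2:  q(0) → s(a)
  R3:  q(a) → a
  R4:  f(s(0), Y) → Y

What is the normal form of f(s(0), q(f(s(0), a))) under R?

a

1. f(s(0), q(f(s(0), a)))  →  q(f(s(0), a))   [R4 at ε]
2. q(f(s(0), a))  →  q(a)   [R4 at 1]
3. q(a)  →  a   [R3 at ε]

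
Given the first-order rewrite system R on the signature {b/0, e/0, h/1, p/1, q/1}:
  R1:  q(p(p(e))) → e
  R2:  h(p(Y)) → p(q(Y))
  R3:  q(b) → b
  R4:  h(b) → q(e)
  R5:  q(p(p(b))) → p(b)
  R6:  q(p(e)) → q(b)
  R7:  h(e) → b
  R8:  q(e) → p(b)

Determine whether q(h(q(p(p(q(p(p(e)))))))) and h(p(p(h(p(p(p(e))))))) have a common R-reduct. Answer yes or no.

Reduce t₁ = q(h(q(p(p(q(p(p(e)))))))):
1. q(h(q(p(p(q(p(p(e))))))))  →  q(h(q(p(p(e)))))   [R1 at 1.1.1.1.1]
2. q(h(q(p(p(e)))))  →  q(h(e))   [R1 at 1.1]
3. q(h(e))  →  q(b)   [R7 at 1]
4. q(b)  →  b   [R3 at ε]

Reduce t₂ = h(p(p(h(p(p(p(e))))))):
1. h(p(p(h(p(p(p(e)))))))  →  p(q(p(h(p(p(p(e)))))))   [R2 at ε]
2. p(q(p(h(p(p(p(e)))))))  →  p(q(p(p(q(p(p(e)))))))   [R2 at 1.1.1]
3. p(q(p(p(q(p(p(e)))))))  →  p(q(p(p(e))))   [R1 at 1.1.1.1]
4. p(q(p(p(e))))  →  p(e)   [R1 at 1]

no — NF(t₁) = b, NF(t₂) = p(e)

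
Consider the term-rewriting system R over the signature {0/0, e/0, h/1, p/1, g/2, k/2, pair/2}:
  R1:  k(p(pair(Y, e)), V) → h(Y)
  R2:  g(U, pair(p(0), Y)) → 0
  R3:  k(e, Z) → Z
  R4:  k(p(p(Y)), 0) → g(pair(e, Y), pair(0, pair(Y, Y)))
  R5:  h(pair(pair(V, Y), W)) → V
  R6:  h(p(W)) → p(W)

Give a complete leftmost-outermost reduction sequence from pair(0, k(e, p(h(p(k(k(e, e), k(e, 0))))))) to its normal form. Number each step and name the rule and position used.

pair(0, p(p(0)))

1. pair(0, k(e, p(h(p(k(k(e, e), k(e, 0)))))))  →  pair(0, p(h(p(k(k(e, e), k(e, 0))))))   [R3 at 2]
2. pair(0, p(h(p(k(k(e, e), k(e, 0))))))  →  pair(0, p(p(k(k(e, e), k(e, 0)))))   [R6 at 2.1]
3. pair(0, p(p(k(k(e, e), k(e, 0)))))  →  pair(0, p(p(k(e, k(e, 0)))))   [R3 at 2.1.1.1]
4. pair(0, p(p(k(e, k(e, 0)))))  →  pair(0, p(p(k(e, 0))))   [R3 at 2.1.1]
5. pair(0, p(p(k(e, 0))))  →  pair(0, p(p(0)))   [R3 at 2.1.1]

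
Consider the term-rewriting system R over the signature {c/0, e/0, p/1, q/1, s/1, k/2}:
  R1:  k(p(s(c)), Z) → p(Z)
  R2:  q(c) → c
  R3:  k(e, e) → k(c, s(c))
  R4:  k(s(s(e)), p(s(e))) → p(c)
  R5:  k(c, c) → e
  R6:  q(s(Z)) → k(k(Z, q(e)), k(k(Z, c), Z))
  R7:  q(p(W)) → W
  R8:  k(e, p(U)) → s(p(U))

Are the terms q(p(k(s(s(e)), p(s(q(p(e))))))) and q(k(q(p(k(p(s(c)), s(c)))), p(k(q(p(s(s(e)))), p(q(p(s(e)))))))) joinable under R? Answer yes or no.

no — NF(t₁) = p(c), NF(t₂) = p(p(c))

Reduce t₁ = q(p(k(s(s(e)), p(s(q(p(e))))))):
1. q(p(k(s(s(e)), p(s(q(p(e)))))))  →  k(s(s(e)), p(s(q(p(e)))))   [R7 at ε]
2. k(s(s(e)), p(s(q(p(e)))))  →  k(s(s(e)), p(s(e)))   [R7 at 2.1.1]
3. k(s(s(e)), p(s(e)))  →  p(c)   [R4 at ε]

Reduce t₂ = q(k(q(p(k(p(s(c)), s(c)))), p(k(q(p(s(s(e)))), p(q(p(s(e)))))))):
1. q(k(q(p(k(p(s(c)), s(c)))), p(k(q(p(s(s(e)))), p(q(p(s(e))))))))  →  q(k(k(p(s(c)), s(c)), p(k(q(p(s(s(e)))), p(q(p(s(e))))))))   [R7 at 1.1]
2. q(k(k(p(s(c)), s(c)), p(k(q(p(s(s(e)))), p(q(p(s(e))))))))  →  q(k(p(s(c)), p(k(q(p(s(s(e)))), p(q(p(s(e))))))))   [R1 at 1.1]
3. q(k(p(s(c)), p(k(q(p(s(s(e)))), p(q(p(s(e))))))))  →  q(p(p(k(q(p(s(s(e)))), p(q(p(s(e))))))))   [R1 at 1]
4. q(p(p(k(q(p(s(s(e)))), p(q(p(s(e))))))))  →  p(k(q(p(s(s(e)))), p(q(p(s(e))))))   [R7 at ε]
5. p(k(q(p(s(s(e)))), p(q(p(s(e))))))  →  p(k(s(s(e)), p(q(p(s(e))))))   [R7 at 1.1]
6. p(k(s(s(e)), p(q(p(s(e))))))  →  p(k(s(s(e)), p(s(e))))   [R7 at 1.2.1]
7. p(k(s(s(e)), p(s(e))))  →  p(p(c))   [R4 at 1]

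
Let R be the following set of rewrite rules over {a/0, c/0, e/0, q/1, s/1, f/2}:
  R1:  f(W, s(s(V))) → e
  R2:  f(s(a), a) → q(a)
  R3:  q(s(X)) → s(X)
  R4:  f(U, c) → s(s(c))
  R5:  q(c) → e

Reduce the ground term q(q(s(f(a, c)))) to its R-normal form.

1. q(q(s(f(a, c))))  →  q(s(f(a, c)))   [R3 at 1]
2. q(s(f(a, c)))  →  s(f(a, c))   [R3 at ε]
3. s(f(a, c))  →  s(s(s(c)))   [R4 at 1]

s(s(s(c)))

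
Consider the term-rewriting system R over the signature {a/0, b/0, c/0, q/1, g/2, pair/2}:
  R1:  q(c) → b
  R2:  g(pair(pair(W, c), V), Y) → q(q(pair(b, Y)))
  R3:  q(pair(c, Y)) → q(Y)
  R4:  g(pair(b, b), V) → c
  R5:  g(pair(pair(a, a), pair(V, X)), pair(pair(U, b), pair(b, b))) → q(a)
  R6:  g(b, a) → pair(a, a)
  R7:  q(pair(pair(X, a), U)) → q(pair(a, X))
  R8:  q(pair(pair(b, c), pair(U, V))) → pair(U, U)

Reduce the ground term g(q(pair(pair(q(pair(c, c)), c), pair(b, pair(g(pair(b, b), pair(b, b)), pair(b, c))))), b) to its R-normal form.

1. g(q(pair(pair(q(pair(c, c)), c), pair(b, pair(g(pair(b, b), pair(b, b)), pair(b, c))))), b)  →  g(q(pair(pair(q(c), c), pair(b, pair(g(pair(b, b), pair(b, b)), pair(b, c))))), b)   [R3 at 1.1.1.1]
2. g(q(pair(pair(q(c), c), pair(b, pair(g(pair(b, b), pair(b, b)), pair(b, c))))), b)  →  g(q(pair(pair(b, c), pair(b, pair(g(pair(b, b), pair(b, b)), pair(b, c))))), b)   [R1 at 1.1.1.1]
3. g(q(pair(pair(b, c), pair(b, pair(g(pair(b, b), pair(b, b)), pair(b, c))))), b)  →  g(pair(b, b), b)   [R8 at 1]
4. g(pair(b, b), b)  →  c   [R4 at ε]

c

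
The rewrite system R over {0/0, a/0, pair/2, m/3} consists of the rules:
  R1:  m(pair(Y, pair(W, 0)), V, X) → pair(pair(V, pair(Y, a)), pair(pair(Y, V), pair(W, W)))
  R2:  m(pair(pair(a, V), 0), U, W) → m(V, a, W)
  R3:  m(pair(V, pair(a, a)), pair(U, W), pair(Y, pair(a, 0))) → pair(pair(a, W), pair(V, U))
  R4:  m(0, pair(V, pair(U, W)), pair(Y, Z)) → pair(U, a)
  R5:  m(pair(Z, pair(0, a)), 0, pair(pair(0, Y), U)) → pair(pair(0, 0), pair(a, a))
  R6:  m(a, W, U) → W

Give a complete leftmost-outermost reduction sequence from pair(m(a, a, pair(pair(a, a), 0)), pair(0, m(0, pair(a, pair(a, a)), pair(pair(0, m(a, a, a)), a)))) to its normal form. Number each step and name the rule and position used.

pair(a, pair(0, pair(a, a)))

1. pair(m(a, a, pair(pair(a, a), 0)), pair(0, m(0, pair(a, pair(a, a)), pair(pair(0, m(a, a, a)), a))))  →  pair(a, pair(0, m(0, pair(a, pair(a, a)), pair(pair(0, m(a, a, a)), a))))   [R6 at 1]
2. pair(a, pair(0, m(0, pair(a, pair(a, a)), pair(pair(0, m(a, a, a)), a))))  →  pair(a, pair(0, pair(a, a)))   [R4 at 2.2]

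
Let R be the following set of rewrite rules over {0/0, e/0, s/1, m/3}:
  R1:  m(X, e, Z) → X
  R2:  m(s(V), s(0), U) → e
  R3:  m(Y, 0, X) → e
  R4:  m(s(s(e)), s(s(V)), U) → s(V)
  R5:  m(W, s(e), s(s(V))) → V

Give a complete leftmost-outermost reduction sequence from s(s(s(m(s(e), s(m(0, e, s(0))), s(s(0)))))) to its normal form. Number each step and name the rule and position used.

1. s(s(s(m(s(e), s(m(0, e, s(0))), s(s(0))))))  →  s(s(s(m(s(e), s(0), s(s(0))))))   [R1 at 1.1.1.2.1]
2. s(s(s(m(s(e), s(0), s(s(0))))))  →  s(s(s(e)))   [R2 at 1.1.1]

s(s(s(e)))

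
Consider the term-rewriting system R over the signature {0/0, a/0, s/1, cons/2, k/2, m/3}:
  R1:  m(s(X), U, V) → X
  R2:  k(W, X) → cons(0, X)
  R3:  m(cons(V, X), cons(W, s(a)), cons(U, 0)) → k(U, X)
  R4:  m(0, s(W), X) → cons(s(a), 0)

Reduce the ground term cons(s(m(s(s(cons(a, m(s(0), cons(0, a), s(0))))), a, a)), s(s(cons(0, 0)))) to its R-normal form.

1. cons(s(m(s(s(cons(a, m(s(0), cons(0, a), s(0))))), a, a)), s(s(cons(0, 0))))  →  cons(s(s(cons(a, m(s(0), cons(0, a), s(0))))), s(s(cons(0, 0))))   [R1 at 1.1]
2. cons(s(s(cons(a, m(s(0), cons(0, a), s(0))))), s(s(cons(0, 0))))  →  cons(s(s(cons(a, 0))), s(s(cons(0, 0))))   [R1 at 1.1.1.2]

cons(s(s(cons(a, 0))), s(s(cons(0, 0))))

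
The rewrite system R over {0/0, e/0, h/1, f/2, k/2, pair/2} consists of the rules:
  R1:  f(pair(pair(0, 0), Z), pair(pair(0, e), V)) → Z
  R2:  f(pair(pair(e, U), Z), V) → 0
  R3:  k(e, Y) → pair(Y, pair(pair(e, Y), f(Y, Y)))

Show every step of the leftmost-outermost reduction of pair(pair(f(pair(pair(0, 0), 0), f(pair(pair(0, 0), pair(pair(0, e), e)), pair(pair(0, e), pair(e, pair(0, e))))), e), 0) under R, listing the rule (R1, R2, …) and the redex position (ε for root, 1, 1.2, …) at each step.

1. pair(pair(f(pair(pair(0, 0), 0), f(pair(pair(0, 0), pair(pair(0, e), e)), pair(pair(0, e), pair(e, pair(0, e))))), e), 0)  →  pair(pair(f(pair(pair(0, 0), 0), pair(pair(0, e), e)), e), 0)   [R1 at 1.1.2]
2. pair(pair(f(pair(pair(0, 0), 0), pair(pair(0, e), e)), e), 0)  →  pair(pair(0, e), 0)   [R1 at 1.1]

pair(pair(0, e), 0)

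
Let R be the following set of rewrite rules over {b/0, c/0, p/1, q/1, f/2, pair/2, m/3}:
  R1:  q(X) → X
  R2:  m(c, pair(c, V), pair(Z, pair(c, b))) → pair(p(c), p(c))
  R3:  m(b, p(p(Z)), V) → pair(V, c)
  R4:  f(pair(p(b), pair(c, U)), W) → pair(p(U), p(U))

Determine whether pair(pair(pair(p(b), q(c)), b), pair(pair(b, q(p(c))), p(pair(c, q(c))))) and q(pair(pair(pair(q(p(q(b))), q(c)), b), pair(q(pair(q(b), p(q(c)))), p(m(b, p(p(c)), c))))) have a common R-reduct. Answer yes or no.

Reduce t₁ = pair(pair(pair(p(b), q(c)), b), pair(pair(b, q(p(c))), p(pair(c, q(c))))):
1. pair(pair(pair(p(b), q(c)), b), pair(pair(b, q(p(c))), p(pair(c, q(c)))))  →  pair(pair(pair(p(b), c), b), pair(pair(b, q(p(c))), p(pair(c, q(c)))))   [R1 at 1.1.2]
2. pair(pair(pair(p(b), c), b), pair(pair(b, q(p(c))), p(pair(c, q(c)))))  →  pair(pair(pair(p(b), c), b), pair(pair(b, p(c)), p(pair(c, q(c)))))   [R1 at 2.1.2]
3. pair(pair(pair(p(b), c), b), pair(pair(b, p(c)), p(pair(c, q(c)))))  →  pair(pair(pair(p(b), c), b), pair(pair(b, p(c)), p(pair(c, c))))   [R1 at 2.2.1.2]

Reduce t₂ = q(pair(pair(pair(q(p(q(b))), q(c)), b), pair(q(pair(q(b), p(q(c)))), p(m(b, p(p(c)), c))))):
1. q(pair(pair(pair(q(p(q(b))), q(c)), b), pair(q(pair(q(b), p(q(c)))), p(m(b, p(p(c)), c)))))  →  pair(pair(pair(q(p(q(b))), q(c)), b), pair(q(pair(q(b), p(q(c)))), p(m(b, p(p(c)), c))))   [R1 at ε]
2. pair(pair(pair(q(p(q(b))), q(c)), b), pair(q(pair(q(b), p(q(c)))), p(m(b, p(p(c)), c))))  →  pair(pair(pair(p(q(b)), q(c)), b), pair(q(pair(q(b), p(q(c)))), p(m(b, p(p(c)), c))))   [R1 at 1.1.1]
3. pair(pair(pair(p(q(b)), q(c)), b), pair(q(pair(q(b), p(q(c)))), p(m(b, p(p(c)), c))))  →  pair(pair(pair(p(b), q(c)), b), pair(q(pair(q(b), p(q(c)))), p(m(b, p(p(c)), c))))   [R1 at 1.1.1.1]
4. pair(pair(pair(p(b), q(c)), b), pair(q(pair(q(b), p(q(c)))), p(m(b, p(p(c)), c))))  →  pair(pair(pair(p(b), c), b), pair(q(pair(q(b), p(q(c)))), p(m(b, p(p(c)), c))))   [R1 at 1.1.2]
5. pair(pair(pair(p(b), c), b), pair(q(pair(q(b), p(q(c)))), p(m(b, p(p(c)), c))))  →  pair(pair(pair(p(b), c), b), pair(pair(q(b), p(q(c))), p(m(b, p(p(c)), c))))   [R1 at 2.1]
6. pair(pair(pair(p(b), c), b), pair(pair(q(b), p(q(c))), p(m(b, p(p(c)), c))))  →  pair(pair(pair(p(b), c), b), pair(pair(b, p(q(c))), p(m(b, p(p(c)), c))))   [R1 at 2.1.1]
7. pair(pair(pair(p(b), c), b), pair(pair(b, p(q(c))), p(m(b, p(p(c)), c))))  →  pair(pair(pair(p(b), c), b), pair(pair(b, p(c)), p(m(b, p(p(c)), c))))   [R1 at 2.1.2.1]
8. pair(pair(pair(p(b), c), b), pair(pair(b, p(c)), p(m(b, p(p(c)), c))))  →  pair(pair(pair(p(b), c), b), pair(pair(b, p(c)), p(pair(c, c))))   [R3 at 2.2.1]

yes — NF(t₁) = pair(pair(pair(p(b), c), b), pair(pair(b, p(c)), p(pair(c, c)))), NF(t₂) = pair(pair(pair(p(b), c), b), pair(pair(b, p(c)), p(pair(c, c))))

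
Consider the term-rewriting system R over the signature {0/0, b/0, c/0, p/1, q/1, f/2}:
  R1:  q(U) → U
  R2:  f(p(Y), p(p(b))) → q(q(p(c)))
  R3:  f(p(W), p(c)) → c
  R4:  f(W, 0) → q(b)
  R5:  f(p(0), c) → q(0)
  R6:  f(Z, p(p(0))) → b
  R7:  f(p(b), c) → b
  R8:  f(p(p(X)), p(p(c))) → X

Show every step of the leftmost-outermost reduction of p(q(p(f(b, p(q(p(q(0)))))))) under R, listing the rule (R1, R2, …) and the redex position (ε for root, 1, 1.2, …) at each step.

p(p(b))

1. p(q(p(f(b, p(q(p(q(0))))))))  →  p(p(f(b, p(q(p(q(0)))))))   [R1 at 1]
2. p(p(f(b, p(q(p(q(0)))))))  →  p(p(f(b, p(p(q(0))))))   [R1 at 1.1.2.1]
3. p(p(f(b, p(p(q(0))))))  →  p(p(f(b, p(p(0)))))   [R1 at 1.1.2.1.1]
4. p(p(f(b, p(p(0)))))  →  p(p(b))   [R6 at 1.1]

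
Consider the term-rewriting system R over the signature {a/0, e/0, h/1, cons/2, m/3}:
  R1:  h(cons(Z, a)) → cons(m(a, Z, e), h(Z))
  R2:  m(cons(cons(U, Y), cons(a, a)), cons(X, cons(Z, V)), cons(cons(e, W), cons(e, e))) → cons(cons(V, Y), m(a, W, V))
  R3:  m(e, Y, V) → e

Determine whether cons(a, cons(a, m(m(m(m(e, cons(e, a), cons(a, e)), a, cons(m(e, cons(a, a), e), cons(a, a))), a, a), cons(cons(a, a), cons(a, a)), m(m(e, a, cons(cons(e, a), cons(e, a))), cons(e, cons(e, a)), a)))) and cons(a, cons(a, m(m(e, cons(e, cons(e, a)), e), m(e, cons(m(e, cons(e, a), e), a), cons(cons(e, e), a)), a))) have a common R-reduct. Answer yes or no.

yes — NF(t₁) = cons(a, cons(a, e)), NF(t₂) = cons(a, cons(a, e))

Reduce t₁ = cons(a, cons(a, m(m(m(m(e, cons(e, a), cons(a, e)), a, cons(m(e, cons(a, a), e), cons(a, a))), a, a), cons(cons(a, a), cons(a, a)), m(m(e, a, cons(cons(e, a), cons(e, a))), cons(e, cons(e, a)), a)))):
1. cons(a, cons(a, m(m(m(m(e, cons(e, a), cons(a, e)), a, cons(m(e, cons(a, a), e), cons(a, a))), a, a), cons(cons(a, a), cons(a, a)), m(m(e, a, cons(cons(e, a), cons(e, a))), cons(e, cons(e, a)), a))))  →  cons(a, cons(a, m(m(m(e, a, cons(m(e, cons(a, a), e), cons(a, a))), a, a), cons(cons(a, a), cons(a, a)), m(m(e, a, cons(cons(e, a), cons(e, a))), cons(e, cons(e, a)), a))))   [R3 at 2.2.1.1.1]
2. cons(a, cons(a, m(m(m(e, a, cons(m(e, cons(a, a), e), cons(a, a))), a, a), cons(cons(a, a), cons(a, a)), m(m(e, a, cons(cons(e, a), cons(e, a))), cons(e, cons(e, a)), a))))  →  cons(a, cons(a, m(m(e, a, a), cons(cons(a, a), cons(a, a)), m(m(e, a, cons(cons(e, a), cons(e, a))), cons(e, cons(e, a)), a))))   [R3 at 2.2.1.1]
3. cons(a, cons(a, m(m(e, a, a), cons(cons(a, a), cons(a, a)), m(m(e, a, cons(cons(e, a), cons(e, a))), cons(e, cons(e, a)), a))))  →  cons(a, cons(a, m(e, cons(cons(a, a), cons(a, a)), m(m(e, a, cons(cons(e, a), cons(e, a))), cons(e, cons(e, a)), a))))   [R3 at 2.2.1]
4. cons(a, cons(a, m(e, cons(cons(a, a), cons(a, a)), m(m(e, a, cons(cons(e, a), cons(e, a))), cons(e, cons(e, a)), a))))  →  cons(a, cons(a, e))   [R3 at 2.2]

Reduce t₂ = cons(a, cons(a, m(m(e, cons(e, cons(e, a)), e), m(e, cons(m(e, cons(e, a), e), a), cons(cons(e, e), a)), a))):
1. cons(a, cons(a, m(m(e, cons(e, cons(e, a)), e), m(e, cons(m(e, cons(e, a), e), a), cons(cons(e, e), a)), a)))  →  cons(a, cons(a, m(e, m(e, cons(m(e, cons(e, a), e), a), cons(cons(e, e), a)), a)))   [R3 at 2.2.1]
2. cons(a, cons(a, m(e, m(e, cons(m(e, cons(e, a), e), a), cons(cons(e, e), a)), a)))  →  cons(a, cons(a, e))   [R3 at 2.2]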